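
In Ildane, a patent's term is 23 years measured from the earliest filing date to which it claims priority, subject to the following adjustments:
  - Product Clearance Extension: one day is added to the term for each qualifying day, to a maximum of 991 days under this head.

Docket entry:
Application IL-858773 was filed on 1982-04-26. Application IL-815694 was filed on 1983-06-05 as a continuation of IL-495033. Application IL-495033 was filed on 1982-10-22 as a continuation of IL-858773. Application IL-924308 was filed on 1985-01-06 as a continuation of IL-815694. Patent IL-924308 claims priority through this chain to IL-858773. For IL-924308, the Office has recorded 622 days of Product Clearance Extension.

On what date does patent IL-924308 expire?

Earliest priority filing: 26 April 1982.
Base term: 26 April 1982 + 23 years → 26 April 2005.
Product Clearance Extension: 622 days (within the 991-day cap) → +622 days → 8 January 2007.

2007-01-08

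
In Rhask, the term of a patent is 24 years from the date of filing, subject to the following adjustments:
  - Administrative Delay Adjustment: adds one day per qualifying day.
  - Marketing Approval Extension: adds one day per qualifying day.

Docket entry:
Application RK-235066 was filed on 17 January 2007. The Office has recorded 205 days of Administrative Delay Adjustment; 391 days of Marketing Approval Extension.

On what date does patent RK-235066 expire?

Base term: filing date + 24 years → 17 January 2031.
Administrative Delay Adjustment: +205 days → 10 August 2031.
Marketing Approval Extension: +391 days → 4 September 2032.

September 4, 2032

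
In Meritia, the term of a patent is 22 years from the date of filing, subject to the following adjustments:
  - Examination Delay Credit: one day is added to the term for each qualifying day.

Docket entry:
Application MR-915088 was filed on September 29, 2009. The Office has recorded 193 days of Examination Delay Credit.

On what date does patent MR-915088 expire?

Base term: filing date + 22 years → 29 September 2031.
Examination Delay Credit: +193 days → 9 April 2032.

2032-04-09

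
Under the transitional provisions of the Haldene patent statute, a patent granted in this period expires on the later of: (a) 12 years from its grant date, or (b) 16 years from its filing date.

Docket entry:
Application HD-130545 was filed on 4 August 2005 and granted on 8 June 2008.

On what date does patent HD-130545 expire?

August 4, 2021

(a) grant + 12 years → 8 June 2020.
(b) filing + 16 years → 4 August 2021.
Later of the two: 4 August 2021.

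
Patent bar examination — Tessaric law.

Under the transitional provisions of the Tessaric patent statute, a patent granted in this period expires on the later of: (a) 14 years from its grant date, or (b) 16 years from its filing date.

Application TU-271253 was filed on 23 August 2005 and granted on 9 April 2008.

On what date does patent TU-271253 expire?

April 9, 2022

(a) grant + 14 years → 9 April 2022.
(b) filing + 16 years → 23 August 2021.
Later of the two: 9 April 2022.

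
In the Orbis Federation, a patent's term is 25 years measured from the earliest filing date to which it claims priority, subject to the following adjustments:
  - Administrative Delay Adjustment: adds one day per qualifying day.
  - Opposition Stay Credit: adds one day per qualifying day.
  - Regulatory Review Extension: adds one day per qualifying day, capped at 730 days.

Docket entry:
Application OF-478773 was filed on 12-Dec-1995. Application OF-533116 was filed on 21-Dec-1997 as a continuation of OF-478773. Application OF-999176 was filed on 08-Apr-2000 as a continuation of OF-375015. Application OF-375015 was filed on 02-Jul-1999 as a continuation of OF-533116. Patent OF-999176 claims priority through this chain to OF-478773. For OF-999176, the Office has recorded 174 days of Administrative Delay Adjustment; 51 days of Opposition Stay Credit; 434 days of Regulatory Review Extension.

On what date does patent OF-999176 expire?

Earliest priority filing: 12 December 1995.
Base term: 12 December 1995 + 25 years → 12 December 2020.
Administrative Delay Adjustment: +174 days → 4 June 2021.
Opposition Stay Credit: +51 days → 25 July 2021.
Regulatory Review Extension: 434 days (within the 730-day cap) → +434 days → 2 October 2022.

2022-10-02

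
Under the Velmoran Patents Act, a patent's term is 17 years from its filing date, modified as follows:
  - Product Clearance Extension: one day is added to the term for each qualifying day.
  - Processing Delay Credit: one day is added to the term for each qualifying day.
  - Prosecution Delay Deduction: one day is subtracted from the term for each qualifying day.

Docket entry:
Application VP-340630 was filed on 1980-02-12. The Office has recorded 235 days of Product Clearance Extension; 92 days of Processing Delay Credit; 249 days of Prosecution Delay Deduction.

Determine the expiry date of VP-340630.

Base term: filing date + 17 years → 12 February 1997.
Product Clearance Extension: +235 days → 5 October 1997.
Processing Delay Credit: +92 days → 5 January 1998.
Prosecution Delay Deduction: −249 days → 1 May 1997.

May 1, 1997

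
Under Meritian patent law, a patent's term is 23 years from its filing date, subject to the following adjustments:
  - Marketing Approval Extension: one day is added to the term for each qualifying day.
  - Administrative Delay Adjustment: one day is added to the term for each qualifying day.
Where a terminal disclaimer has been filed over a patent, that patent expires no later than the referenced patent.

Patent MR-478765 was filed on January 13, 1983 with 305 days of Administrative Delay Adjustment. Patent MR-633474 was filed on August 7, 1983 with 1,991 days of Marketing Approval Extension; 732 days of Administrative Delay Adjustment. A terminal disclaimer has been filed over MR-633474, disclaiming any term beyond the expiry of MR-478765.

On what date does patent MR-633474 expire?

2006-11-14

Natural term of MR-633474:
  Base: filing + 23 years → 7 August 2006.
  Marketing Approval Extension: +1991 days → 19 January 2012.
  Administrative Delay Adjustment: +732 days → 20 January 2014.
Expiry of referenced patent MR-478765:
  Base: filing + 23 years → 13 January 2006.
  Administrative Delay Adjustment: +305 days → 14 November 2006.
Terminal disclaimer: MR-633474 expires on the earlier of 20 January 2014 and 14 November 2006.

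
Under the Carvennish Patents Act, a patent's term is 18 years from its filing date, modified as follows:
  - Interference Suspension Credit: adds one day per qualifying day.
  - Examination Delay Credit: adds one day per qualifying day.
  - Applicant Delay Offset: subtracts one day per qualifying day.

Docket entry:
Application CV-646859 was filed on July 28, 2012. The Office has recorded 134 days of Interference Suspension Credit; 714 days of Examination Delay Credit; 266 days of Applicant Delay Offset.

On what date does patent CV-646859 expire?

March 1, 2032

Base term: filing date + 18 years → 28 July 2030.
Interference Suspension Credit: +134 days → 9 December 2030.
Examination Delay Credit: +714 days → 22 November 2032.
Applicant Delay Offset: −266 days → 1 March 2032.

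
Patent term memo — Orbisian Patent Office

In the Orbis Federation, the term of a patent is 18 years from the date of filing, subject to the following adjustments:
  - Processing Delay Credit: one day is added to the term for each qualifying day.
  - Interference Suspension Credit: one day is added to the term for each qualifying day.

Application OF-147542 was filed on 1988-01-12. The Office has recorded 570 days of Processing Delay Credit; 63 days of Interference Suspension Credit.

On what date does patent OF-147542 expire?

October 7, 2007

Base term: filing date + 18 years → 12 January 2006.
Processing Delay Credit: +570 days → 5 August 2007.
Interference Suspension Credit: +63 days → 7 October 2007.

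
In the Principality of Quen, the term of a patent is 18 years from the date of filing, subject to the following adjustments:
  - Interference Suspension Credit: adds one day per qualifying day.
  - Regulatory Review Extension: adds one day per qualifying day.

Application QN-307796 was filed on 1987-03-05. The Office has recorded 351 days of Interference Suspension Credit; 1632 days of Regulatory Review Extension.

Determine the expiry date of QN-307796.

2010-08-09

Base term: filing date + 18 years → 5 March 2005.
Interference Suspension Credit: +351 days → 19 February 2006.
Regulatory Review Extension: +1632 days → 9 August 2010.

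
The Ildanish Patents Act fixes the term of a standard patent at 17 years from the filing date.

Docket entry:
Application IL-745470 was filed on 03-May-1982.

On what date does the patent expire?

Filing date + 17 years → 3 May 1999.

1999-05-03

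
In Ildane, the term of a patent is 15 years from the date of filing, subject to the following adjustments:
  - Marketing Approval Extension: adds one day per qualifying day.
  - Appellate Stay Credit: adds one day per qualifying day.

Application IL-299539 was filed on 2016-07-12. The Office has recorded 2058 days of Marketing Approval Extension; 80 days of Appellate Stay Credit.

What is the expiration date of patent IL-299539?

Base term: filing date + 15 years → 12 July 2031.
Marketing Approval Extension: +2058 days → 28 February 2037.
Appellate Stay Credit: +80 days → 19 May 2037.

2037-05-19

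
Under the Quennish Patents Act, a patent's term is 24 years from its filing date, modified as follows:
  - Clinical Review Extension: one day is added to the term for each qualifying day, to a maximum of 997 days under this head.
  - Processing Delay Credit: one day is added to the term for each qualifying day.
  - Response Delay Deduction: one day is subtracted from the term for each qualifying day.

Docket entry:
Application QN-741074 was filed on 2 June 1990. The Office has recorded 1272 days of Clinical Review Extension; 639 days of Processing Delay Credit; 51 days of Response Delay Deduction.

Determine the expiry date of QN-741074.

Base term: filing date + 24 years → 2 June 2014.
Clinical Review Extension: 1272 days claimed exceeds the 997-day cap, so +997 days → 23 February 2017.
Processing Delay Credit: +639 days → 24 November 2018.
Response Delay Deduction: −51 days → 4 October 2018.

October 4, 2018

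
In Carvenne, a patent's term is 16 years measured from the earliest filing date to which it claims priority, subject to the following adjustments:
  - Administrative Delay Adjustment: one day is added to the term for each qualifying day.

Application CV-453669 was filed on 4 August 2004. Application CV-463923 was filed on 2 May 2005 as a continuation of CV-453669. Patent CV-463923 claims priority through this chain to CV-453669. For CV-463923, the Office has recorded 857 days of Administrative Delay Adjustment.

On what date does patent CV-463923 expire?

2022-12-09

Earliest priority filing: 4 August 2004.
Base term: 4 August 2004 + 16 years → 4 August 2020.
Administrative Delay Adjustment: +857 days → 9 December 2022.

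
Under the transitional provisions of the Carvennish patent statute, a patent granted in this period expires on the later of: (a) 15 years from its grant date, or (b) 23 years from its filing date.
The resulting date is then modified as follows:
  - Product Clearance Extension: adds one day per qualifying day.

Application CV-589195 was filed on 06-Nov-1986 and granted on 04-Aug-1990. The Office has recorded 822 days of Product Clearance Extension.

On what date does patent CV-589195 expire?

2012-02-06

(a) grant + 15 years → 4 August 2005.
(b) filing + 23 years → 6 November 2009.
Later of the two: 6 November 2009.
Product Clearance Extension: +822 days → 6 February 2012.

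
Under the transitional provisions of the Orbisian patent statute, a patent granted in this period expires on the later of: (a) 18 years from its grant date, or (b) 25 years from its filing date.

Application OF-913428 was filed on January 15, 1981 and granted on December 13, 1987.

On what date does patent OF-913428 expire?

2006-01-15

(a) grant + 18 years → 13 December 2005.
(b) filing + 25 years → 15 January 2006.
Later of the two: 15 January 2006.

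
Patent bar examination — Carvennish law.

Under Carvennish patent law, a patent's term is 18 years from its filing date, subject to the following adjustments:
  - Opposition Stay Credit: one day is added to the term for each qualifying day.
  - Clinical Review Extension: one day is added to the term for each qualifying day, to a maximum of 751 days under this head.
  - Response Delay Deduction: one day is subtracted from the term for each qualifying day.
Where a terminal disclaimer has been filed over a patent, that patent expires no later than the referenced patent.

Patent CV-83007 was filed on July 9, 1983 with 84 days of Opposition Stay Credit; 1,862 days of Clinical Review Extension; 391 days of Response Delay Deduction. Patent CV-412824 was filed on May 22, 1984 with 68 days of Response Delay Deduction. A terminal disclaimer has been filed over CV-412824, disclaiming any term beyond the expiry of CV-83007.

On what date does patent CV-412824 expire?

Natural term of CV-412824:
  Base: filing + 18 years → 22 May 2002.
  Response Delay Deduction: −68 days → 15 March 2002.
Expiry of referenced patent CV-83007:
  Base: filing + 18 years → 9 July 2001.
  Opposition Stay Credit: +84 days → 1 October 2001.
  Clinical Review Extension: 1862 days claimed exceeds the 751-day cap, so +751 days → 22 October 2003.
  Response Delay Deduction: −391 days → 26 September 2002.
Terminal disclaimer: CV-412824 expires on the earlier of 15 March 2002 and 26 September 2002.

2002-03-15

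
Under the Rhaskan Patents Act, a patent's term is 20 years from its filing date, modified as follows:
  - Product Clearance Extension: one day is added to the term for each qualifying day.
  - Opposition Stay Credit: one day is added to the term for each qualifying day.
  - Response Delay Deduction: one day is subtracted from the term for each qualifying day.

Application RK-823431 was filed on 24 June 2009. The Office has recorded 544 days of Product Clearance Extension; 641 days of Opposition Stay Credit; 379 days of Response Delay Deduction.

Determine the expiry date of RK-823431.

September 8, 2031

Base term: filing date + 20 years → 24 June 2029.
Product Clearance Extension: +544 days → 20 December 2030.
Opposition Stay Credit: +641 days → 21 September 2032.
Response Delay Deduction: −379 days → 8 September 2031.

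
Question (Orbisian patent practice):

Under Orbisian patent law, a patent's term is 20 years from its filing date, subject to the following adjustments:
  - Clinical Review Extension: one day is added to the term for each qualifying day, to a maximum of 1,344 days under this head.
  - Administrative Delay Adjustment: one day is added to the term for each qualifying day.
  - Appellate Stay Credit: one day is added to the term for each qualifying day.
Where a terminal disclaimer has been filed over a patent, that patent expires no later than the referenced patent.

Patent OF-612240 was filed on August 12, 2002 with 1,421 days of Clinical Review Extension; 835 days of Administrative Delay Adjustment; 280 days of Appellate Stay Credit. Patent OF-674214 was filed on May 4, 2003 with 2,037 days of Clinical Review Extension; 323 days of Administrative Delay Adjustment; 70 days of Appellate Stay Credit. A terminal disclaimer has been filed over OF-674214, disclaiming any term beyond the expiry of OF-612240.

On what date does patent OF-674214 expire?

2028-02-04

Natural term of OF-674214:
  Base: filing + 20 years → 4 May 2023.
  Clinical Review Extension: 2037 days claimed exceeds the 1344-day cap, so +1344 days → 7 January 2027.
  Administrative Delay Adjustment: +323 days → 26 November 2027.
  Appellate Stay Credit: +70 days → 4 February 2028.
Expiry of referenced patent OF-612240:
  Base: filing + 20 years → 12 August 2022.
  Clinical Review Extension: 1421 days claimed exceeds the 1344-day cap, so +1344 days → 17 April 2026.
  Administrative Delay Adjustment: +835 days → 30 July 2028.
  Appellate Stay Credit: +280 days → 6 May 2029.
Terminal disclaimer: OF-674214 expires on the earlier of 4 February 2028 and 6 May 2029.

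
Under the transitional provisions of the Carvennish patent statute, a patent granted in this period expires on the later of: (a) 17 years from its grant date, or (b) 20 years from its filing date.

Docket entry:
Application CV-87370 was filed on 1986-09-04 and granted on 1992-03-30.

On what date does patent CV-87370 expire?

2009-03-30

(a) grant + 17 years → 30 March 2009.
(b) filing + 20 years → 4 September 2006.
Later of the two: 30 March 2009.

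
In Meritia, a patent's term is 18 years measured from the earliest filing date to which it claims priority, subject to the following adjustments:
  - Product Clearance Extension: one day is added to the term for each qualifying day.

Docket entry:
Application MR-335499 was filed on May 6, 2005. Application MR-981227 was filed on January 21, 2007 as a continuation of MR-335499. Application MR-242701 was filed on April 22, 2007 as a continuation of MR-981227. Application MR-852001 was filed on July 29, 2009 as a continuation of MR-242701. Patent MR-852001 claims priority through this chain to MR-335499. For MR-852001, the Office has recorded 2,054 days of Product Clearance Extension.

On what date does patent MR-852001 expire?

2028-12-19

Earliest priority filing: 6 May 2005.
Base term: 6 May 2005 + 18 years → 6 May 2023.
Product Clearance Extension: +2054 days → 19 December 2028.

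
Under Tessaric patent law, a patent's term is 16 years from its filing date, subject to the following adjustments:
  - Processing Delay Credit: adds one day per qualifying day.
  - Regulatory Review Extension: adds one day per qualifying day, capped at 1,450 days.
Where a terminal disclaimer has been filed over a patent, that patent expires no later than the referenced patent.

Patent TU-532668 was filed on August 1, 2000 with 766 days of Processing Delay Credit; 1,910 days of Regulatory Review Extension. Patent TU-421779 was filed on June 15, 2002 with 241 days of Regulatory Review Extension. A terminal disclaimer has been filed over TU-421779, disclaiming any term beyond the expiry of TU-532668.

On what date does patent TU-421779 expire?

2019-02-11

Natural term of TU-421779:
  Base: filing + 16 years → 15 June 2018.
  Regulatory Review Extension: 241 days (within the 1450-day cap) → +241 days → 11 February 2019.
Expiry of referenced patent TU-532668:
  Base: filing + 16 years → 1 August 2016.
  Processing Delay Credit: +766 days → 6 September 2018.
  Regulatory Review Extension: 1910 days claimed exceeds the 1450-day cap, so +1450 days → 26 August 2022.
Terminal disclaimer: TU-421779 expires on the earlier of 11 February 2019 and 26 August 2022.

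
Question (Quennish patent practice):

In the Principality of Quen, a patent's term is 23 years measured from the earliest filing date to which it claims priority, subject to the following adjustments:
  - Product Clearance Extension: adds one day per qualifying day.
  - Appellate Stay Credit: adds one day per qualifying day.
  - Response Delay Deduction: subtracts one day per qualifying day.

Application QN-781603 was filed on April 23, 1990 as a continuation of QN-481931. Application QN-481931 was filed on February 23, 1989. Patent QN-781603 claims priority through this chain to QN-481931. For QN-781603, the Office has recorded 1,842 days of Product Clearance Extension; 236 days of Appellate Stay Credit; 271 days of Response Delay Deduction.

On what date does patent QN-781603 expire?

February 3, 2017

Earliest priority filing: 23 February 1989.
Base term: 23 February 1989 + 23 years → 23 February 2012.
Product Clearance Extension: +1842 days → 10 March 2017.
Appellate Stay Credit: +236 days → 1 November 2017.
Response Delay Deduction: −271 days → 3 February 2017.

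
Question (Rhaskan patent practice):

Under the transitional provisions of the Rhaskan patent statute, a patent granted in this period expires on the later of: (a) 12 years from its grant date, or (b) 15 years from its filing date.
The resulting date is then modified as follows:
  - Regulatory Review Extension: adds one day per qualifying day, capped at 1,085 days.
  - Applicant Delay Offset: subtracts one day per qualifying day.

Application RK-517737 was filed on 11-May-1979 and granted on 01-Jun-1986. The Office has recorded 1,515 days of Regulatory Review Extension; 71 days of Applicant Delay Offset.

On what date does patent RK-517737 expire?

(a) grant + 12 years → 1 June 1998.
(b) filing + 15 years → 11 May 1994.
Later of the two: 1 June 1998.
Regulatory Review Extension: 1515 days claimed exceeds the 1085-day cap, so +1085 days → 21 May 2001.
Applicant Delay Offset: −71 days → 11 March 2001.

March 11, 2001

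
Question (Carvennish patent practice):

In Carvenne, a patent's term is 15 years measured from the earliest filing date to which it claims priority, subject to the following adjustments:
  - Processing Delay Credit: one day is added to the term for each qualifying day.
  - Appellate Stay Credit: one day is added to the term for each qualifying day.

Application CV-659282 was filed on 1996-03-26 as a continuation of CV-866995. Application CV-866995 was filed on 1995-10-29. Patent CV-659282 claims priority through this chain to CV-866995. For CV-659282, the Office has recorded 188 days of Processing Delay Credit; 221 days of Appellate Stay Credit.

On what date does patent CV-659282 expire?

December 12, 2011

Earliest priority filing: 29 October 1995.
Base term: 29 October 1995 + 15 years → 29 October 2010.
Processing Delay Credit: +188 days → 5 May 2011.
Appellate Stay Credit: +221 days → 12 December 2011.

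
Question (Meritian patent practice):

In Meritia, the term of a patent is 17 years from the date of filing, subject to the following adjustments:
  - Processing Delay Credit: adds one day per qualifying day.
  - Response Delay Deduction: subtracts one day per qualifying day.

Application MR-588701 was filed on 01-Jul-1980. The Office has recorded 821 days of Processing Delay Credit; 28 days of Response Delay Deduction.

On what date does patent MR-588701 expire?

Base term: filing date + 17 years → 1 July 1997.
Processing Delay Credit: +821 days → 30 September 1999.
Response Delay Deduction: −28 days → 2 September 1999.

September 2, 1999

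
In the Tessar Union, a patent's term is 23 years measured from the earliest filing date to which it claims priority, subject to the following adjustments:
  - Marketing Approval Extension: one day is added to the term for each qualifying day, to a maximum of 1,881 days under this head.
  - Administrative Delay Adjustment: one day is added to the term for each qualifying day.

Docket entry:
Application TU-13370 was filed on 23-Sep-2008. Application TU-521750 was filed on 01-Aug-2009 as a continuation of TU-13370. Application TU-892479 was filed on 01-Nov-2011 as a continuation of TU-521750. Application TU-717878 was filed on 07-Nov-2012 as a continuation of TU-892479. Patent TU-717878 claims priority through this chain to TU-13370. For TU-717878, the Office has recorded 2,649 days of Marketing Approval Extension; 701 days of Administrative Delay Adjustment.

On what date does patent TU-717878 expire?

2038-10-18

Earliest priority filing: 23 September 2008.
Base term: 23 September 2008 + 23 years → 23 September 2031.
Marketing Approval Extension: 2649 days claimed exceeds the 1881-day cap, so +1881 days → 16 November 2036.
Administrative Delay Adjustment: +701 days → 18 October 2038.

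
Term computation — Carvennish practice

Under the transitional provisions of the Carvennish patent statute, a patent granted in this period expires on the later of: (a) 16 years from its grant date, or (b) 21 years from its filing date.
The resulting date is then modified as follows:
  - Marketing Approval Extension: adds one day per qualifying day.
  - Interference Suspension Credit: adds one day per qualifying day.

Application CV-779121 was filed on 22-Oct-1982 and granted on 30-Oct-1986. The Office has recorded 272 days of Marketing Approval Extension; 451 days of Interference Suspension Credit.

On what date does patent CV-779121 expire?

October 14, 2005

(a) grant + 16 years → 30 October 2002.
(b) filing + 21 years → 22 October 2003.
Later of the two: 22 October 2003.
Marketing Approval Extension: +272 days → 20 July 2004.
Interference Suspension Credit: +451 days → 14 October 2005.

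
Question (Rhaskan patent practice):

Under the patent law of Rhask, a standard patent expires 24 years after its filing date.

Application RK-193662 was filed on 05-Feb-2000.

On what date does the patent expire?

Filing date + 24 years → 5 February 2024.

February 5, 2024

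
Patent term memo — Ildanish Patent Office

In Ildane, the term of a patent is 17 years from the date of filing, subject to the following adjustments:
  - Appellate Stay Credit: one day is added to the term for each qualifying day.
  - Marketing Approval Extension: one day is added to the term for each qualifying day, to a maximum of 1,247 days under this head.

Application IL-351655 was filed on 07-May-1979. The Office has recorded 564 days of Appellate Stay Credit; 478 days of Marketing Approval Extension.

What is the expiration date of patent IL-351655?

1999-03-15

Base term: filing date + 17 years → 7 May 1996.
Appellate Stay Credit: +564 days → 22 November 1997.
Marketing Approval Extension: 478 days (within the 1247-day cap) → +478 days → 15 March 1999.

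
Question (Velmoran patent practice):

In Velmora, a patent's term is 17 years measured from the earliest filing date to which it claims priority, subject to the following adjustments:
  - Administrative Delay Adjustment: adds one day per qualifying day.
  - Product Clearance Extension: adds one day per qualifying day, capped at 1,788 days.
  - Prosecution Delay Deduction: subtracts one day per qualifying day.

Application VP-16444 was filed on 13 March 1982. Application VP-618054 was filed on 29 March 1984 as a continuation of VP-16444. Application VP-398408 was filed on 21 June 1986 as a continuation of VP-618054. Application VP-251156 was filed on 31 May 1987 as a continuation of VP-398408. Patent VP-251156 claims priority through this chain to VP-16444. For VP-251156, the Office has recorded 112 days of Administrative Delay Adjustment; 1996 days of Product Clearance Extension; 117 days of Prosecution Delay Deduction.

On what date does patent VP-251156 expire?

Earliest priority filing: 13 March 1982.
Base term: 13 March 1982 + 17 years → 13 March 1999.
Administrative Delay Adjustment: +112 days → 3 July 1999.
Product Clearance Extension: 1996 days claimed exceeds the 1788-day cap, so +1788 days → 25 May 2004.
Prosecution Delay Deduction: −117 days → 29 January 2004.

January 29, 2004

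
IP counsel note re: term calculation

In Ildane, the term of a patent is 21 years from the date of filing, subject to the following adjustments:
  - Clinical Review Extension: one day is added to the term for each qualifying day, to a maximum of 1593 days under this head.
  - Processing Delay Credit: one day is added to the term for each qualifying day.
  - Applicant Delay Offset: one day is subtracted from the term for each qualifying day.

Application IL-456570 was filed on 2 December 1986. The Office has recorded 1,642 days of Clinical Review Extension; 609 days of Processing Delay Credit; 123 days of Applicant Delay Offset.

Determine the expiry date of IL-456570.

Base term: filing date + 21 years → 2 December 2007.
Clinical Review Extension: 1642 days claimed exceeds the 1593-day cap, so +1593 days → 12 April 2012.
Processing Delay Credit: +609 days → 12 December 2013.
Applicant Delay Offset: −123 days → 11 August 2013.

August 11, 2013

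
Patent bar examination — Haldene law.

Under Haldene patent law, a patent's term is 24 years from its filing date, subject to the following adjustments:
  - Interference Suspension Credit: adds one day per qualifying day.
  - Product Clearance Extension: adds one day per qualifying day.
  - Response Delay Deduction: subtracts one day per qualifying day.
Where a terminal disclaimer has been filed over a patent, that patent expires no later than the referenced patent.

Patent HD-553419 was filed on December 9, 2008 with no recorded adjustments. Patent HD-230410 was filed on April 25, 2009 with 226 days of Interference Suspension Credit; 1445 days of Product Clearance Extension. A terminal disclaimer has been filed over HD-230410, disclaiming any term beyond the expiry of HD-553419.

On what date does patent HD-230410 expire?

December 9, 2032

Natural term of HD-230410:
  Base: filing + 24 years → 25 April 2033.
  Interference Suspension Credit: +226 days → 7 December 2033.
  Product Clearance Extension: +1445 days → 21 November 2037.
Expiry of referenced patent HD-553419:
  Base: filing + 24 years → 9 December 2032.
Terminal disclaimer: HD-230410 expires on the earlier of 21 November 2037 and 9 December 2032.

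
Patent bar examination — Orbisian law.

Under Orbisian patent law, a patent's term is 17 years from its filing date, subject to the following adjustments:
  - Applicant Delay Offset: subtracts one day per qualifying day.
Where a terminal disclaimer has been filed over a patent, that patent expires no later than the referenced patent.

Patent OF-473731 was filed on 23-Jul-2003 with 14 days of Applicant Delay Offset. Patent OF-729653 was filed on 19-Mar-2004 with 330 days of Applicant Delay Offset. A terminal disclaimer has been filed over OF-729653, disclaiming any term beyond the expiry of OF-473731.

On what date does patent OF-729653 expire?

April 23, 2020

Natural term of OF-729653:
  Base: filing + 17 years → 19 March 2021.
  Applicant Delay Offset: −330 days → 23 April 2020.
Expiry of referenced patent OF-473731:
  Base: filing + 17 years → 23 July 2020.
  Applicant Delay Offset: −14 days → 9 July 2020.
Terminal disclaimer: OF-729653 expires on the earlier of 23 April 2020 and 9 July 2020.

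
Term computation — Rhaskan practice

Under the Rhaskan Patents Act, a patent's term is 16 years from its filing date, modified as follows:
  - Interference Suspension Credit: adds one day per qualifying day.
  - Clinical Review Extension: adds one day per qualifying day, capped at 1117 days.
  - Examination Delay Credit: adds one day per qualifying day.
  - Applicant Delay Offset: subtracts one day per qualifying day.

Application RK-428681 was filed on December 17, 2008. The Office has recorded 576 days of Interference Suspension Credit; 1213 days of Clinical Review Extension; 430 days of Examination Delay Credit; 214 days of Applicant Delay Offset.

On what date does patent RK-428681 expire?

2030-03-10

Base term: filing date + 16 years → 17 December 2024.
Interference Suspension Credit: +576 days → 16 July 2026.
Clinical Review Extension: 1213 days claimed exceeds the 1117-day cap, so +1117 days → 6 August 2029.
Examination Delay Credit: +430 days → 10 October 2030.
Applicant Delay Offset: −214 days → 10 March 2030.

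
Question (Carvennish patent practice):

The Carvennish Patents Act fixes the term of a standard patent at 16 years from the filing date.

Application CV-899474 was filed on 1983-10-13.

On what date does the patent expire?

October 13, 1999

Filing date + 16 years → 13 October 1999.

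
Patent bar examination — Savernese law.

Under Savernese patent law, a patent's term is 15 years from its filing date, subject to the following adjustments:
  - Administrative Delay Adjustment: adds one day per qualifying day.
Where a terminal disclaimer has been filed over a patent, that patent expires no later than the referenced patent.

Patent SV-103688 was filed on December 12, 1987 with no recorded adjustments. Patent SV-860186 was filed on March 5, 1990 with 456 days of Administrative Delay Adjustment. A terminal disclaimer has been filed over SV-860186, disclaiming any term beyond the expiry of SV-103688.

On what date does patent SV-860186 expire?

2002-12-12

Natural term of SV-860186:
  Base: filing + 15 years → 5 March 2005.
  Administrative Delay Adjustment: +456 days → 4 June 2006.
Expiry of referenced patent SV-103688:
  Base: filing + 15 years → 12 December 2002.
Terminal disclaimer: SV-860186 expires on the earlier of 4 June 2006 and 12 December 2002.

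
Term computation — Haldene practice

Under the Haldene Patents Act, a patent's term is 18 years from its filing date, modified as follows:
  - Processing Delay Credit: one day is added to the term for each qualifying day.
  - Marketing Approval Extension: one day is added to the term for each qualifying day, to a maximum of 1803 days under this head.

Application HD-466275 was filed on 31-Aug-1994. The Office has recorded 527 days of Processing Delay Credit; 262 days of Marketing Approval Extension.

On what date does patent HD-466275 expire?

2014-10-29

Base term: filing date + 18 years → 31 August 2012.
Processing Delay Credit: +527 days → 9 February 2014.
Marketing Approval Extension: 262 days (within the 1803-day cap) → +262 days → 29 October 2014.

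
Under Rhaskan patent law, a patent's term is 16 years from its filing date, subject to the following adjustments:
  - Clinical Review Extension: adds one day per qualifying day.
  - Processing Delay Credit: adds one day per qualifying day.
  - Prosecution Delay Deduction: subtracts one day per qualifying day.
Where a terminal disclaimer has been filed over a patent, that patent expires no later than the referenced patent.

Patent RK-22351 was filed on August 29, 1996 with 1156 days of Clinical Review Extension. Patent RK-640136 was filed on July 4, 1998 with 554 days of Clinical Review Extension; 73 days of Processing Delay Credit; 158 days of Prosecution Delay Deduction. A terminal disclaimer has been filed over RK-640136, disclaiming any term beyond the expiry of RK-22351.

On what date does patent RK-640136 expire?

Natural term of RK-640136:
  Base: filing + 16 years → 4 July 2014.
  Clinical Review Extension: +554 days → 9 January 2016.
  Processing Delay Credit: +73 days → 22 March 2016.
  Prosecution Delay Deduction: −158 days → 16 October 2015.
Expiry of referenced patent RK-22351:
  Base: filing + 16 years → 29 August 2012.
  Clinical Review Extension: +1156 days → 29 October 2015.
Terminal disclaimer: RK-640136 expires on the earlier of 16 October 2015 and 29 October 2015.

October 16, 2015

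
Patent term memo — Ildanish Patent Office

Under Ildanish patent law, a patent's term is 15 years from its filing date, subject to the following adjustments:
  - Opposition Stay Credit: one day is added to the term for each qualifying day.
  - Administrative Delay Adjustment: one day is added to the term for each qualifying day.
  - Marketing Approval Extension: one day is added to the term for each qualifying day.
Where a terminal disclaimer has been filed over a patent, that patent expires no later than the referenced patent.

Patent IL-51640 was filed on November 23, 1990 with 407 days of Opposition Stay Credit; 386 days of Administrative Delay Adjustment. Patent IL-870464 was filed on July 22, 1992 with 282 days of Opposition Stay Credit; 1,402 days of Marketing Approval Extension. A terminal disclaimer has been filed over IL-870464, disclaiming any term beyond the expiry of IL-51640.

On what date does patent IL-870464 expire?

Natural term of IL-870464:
  Base: filing + 15 years → 22 July 2007.
  Opposition Stay Credit: +282 days → 29 April 2008.
  Marketing Approval Extension: +1402 days → 1 March 2012.
Expiry of referenced patent IL-51640:
  Base: filing + 15 years → 23 November 2005.
  Opposition Stay Credit: +407 days → 4 January 2007.
  Administrative Delay Adjustment: +386 days → 25 January 2008.
Terminal disclaimer: IL-870464 expires on the earlier of 1 March 2012 and 25 January 2008.

January 25, 2008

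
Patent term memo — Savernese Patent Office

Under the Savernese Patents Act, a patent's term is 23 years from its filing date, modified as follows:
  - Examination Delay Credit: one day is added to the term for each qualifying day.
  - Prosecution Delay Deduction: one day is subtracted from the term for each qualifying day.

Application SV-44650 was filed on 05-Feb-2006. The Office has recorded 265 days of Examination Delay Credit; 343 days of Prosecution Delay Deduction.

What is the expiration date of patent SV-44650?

Base term: filing date + 23 years → 5 February 2029.
Examination Delay Credit: +265 days → 28 October 2029.
Prosecution Delay Deduction: −343 days → 19 November 2028.

November 19, 2028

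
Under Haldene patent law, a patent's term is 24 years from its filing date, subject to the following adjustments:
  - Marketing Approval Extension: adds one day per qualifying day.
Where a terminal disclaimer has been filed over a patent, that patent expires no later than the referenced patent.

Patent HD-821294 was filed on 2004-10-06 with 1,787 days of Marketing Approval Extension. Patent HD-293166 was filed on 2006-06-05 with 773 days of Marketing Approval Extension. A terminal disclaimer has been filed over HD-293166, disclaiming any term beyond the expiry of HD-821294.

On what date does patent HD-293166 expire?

Natural term of HD-293166:
  Base: filing + 24 years → 5 June 2030.
  Marketing Approval Extension: +773 days → 17 July 2032.
Expiry of referenced patent HD-821294:
  Base: filing + 24 years → 6 October 2028.
  Marketing Approval Extension: +1787 days → 28 August 2033.
Terminal disclaimer: HD-293166 expires on the earlier of 17 July 2032 and 28 August 2033.

2032-07-17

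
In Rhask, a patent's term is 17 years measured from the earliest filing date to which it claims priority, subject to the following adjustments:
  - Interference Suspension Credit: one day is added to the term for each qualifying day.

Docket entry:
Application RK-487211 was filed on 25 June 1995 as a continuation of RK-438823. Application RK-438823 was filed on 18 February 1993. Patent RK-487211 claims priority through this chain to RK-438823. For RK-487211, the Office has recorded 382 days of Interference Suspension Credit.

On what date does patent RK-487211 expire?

2011-03-07

Earliest priority filing: 18 February 1993.
Base term: 18 February 1993 + 17 years → 18 February 2010.
Interference Suspension Credit: +382 days → 7 March 2011.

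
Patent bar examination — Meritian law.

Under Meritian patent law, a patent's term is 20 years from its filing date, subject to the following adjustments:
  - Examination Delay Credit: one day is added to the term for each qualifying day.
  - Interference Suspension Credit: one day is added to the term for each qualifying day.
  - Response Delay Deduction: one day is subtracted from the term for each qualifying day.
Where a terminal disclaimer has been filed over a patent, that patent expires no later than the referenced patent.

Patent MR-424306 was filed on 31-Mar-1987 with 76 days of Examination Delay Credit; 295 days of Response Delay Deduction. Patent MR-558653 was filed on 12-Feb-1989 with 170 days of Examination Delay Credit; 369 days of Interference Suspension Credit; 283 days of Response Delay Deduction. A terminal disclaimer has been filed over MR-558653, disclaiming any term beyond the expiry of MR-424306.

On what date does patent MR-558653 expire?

Natural term of MR-558653:
  Base: filing + 20 years → 12 February 2009.
  Examination Delay Credit: +170 days → 1 August 2009.
  Interference Suspension Credit: +369 days → 5 August 2010.
  Response Delay Deduction: −283 days → 26 October 2009.
Expiry of referenced patent MR-424306:
  Base: filing + 20 years → 31 March 2007.
  Examination Delay Credit: +76 days → 15 June 2007.
  Response Delay Deduction: −295 days → 24 August 2006.
Terminal disclaimer: MR-558653 expires on the earlier of 26 October 2009 and 24 August 2006.

August 24, 2006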